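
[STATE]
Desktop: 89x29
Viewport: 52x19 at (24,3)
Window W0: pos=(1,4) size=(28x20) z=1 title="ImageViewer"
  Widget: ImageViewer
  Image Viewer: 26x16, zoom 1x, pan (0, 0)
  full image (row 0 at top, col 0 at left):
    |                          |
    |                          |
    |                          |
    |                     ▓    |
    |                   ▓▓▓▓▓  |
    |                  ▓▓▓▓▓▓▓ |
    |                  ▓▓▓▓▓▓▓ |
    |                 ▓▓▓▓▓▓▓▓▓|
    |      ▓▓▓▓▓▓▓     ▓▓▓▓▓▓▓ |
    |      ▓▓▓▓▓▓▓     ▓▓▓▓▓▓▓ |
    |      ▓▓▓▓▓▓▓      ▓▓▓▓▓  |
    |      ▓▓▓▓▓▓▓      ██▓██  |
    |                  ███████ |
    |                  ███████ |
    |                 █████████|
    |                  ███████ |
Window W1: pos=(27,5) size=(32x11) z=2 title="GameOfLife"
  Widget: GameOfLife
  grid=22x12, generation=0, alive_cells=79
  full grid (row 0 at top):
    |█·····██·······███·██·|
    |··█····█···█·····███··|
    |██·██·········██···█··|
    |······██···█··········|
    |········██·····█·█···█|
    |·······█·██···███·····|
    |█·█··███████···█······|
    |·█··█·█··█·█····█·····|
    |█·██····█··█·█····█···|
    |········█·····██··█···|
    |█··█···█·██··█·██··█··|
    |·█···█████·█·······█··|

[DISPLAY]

                                                    
━━━━┓                                               
   ┏━━━━━━━━━━━━━━━━━━━━━━━━━━━━━━┓                 
───┃ GameOfLife                   ┃                 
   ┠──────────────────────────────┨                 
   ┃Gen: 0                        ┃                 
   ┃······██···█··········        ┃                 
   ┃········██·····█·█···█        ┃                 
▓▓ ┃·······█·██···███·····        ┃                 
▓▓▓┃█·█··███████···█······        ┃                 
▓▓▓┃·█··█·█··█·█····█·····        ┃                 
▓▓▓┃█·██····█··█·█····█···        ┃                 
▓▓▓┗━━━━━━━━━━━━━━━━━━━━━━━━━━━━━━┛                 
▓▓▓ ┃                                               
▓▓  ┃                                               
██  ┃                                               
███ ┃                                               
███ ┃                                               
████┃                                               


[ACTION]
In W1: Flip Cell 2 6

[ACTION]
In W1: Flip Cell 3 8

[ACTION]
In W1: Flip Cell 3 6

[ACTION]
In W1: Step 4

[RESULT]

                                                    
━━━━┓                                               
   ┏━━━━━━━━━━━━━━━━━━━━━━━━━━━━━━┓                 
───┃ GameOfLife                   ┃                 
   ┠──────────────────────────────┨                 
   ┃Gen: 4                        ┃                 
   ┃······██·██··█████····        ┃                 
   ┃·······█·██····█······        ┃                 
▓▓ ┃······█·····███·······        ┃                 
▓▓▓┃······██··█····██·····        ┃                 
▓▓▓┃·██···██······█·······        ┃                 
▓▓▓┃█···█·····██··········        ┃                 
▓▓▓┗━━━━━━━━━━━━━━━━━━━━━━━━━━━━━━┛                 
▓▓▓ ┃                                               
▓▓  ┃                                               
██  ┃                                               
███ ┃                                               
███ ┃                                               
████┃                                               


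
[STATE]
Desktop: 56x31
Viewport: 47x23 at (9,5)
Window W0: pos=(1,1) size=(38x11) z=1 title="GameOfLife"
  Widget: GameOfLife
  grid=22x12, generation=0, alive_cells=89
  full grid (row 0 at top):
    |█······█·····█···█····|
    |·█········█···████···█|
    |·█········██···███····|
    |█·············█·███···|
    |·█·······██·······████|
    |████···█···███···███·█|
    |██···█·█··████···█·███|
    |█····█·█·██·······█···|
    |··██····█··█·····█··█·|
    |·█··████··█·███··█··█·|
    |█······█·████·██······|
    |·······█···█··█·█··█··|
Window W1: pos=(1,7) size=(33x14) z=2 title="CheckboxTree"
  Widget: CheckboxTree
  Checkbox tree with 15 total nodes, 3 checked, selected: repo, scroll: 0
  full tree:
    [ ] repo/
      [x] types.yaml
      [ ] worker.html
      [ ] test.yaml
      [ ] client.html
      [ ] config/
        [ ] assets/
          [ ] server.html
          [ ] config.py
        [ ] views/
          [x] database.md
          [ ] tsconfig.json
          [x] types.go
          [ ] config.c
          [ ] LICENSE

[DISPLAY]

·······█·███···              ┃                 
··██·······████              ┃                 
━━━━━━━━━━━━━━━━━━━━━━━━┓    ┃                 
oxTree                  ┃    ┃                 
────────────────────────┨    ┃                 
po/                     ┃    ┃                 
types.yaml              ┃━━━━┛                 
worker.html             ┃                      
test.yaml               ┃                      
client.html             ┃                      
config/                 ┃                      
] assets/               ┃                      
[ ] server.html         ┃                      
[ ] config.py           ┃                      
] views/                ┃                      
━━━━━━━━━━━━━━━━━━━━━━━━┛                      
                                               
                                               
                                               
                                               
                                               
                                               
                                               


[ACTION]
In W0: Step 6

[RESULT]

██·············              ┃                 
·█······███····              ┃                 
━━━━━━━━━━━━━━━━━━━━━━━━┓    ┃                 
oxTree                  ┃    ┃                 
────────────────────────┨    ┃                 
po/                     ┃    ┃                 
types.yaml              ┃━━━━┛                 
worker.html             ┃                      
test.yaml               ┃                      
client.html             ┃                      
config/                 ┃                      
] assets/               ┃                      
[ ] server.html         ┃                      
[ ] config.py           ┃                      
] views/                ┃                      
━━━━━━━━━━━━━━━━━━━━━━━━┛                      
                                               
                                               
                                               
                                               
                                               
                                               
                                               


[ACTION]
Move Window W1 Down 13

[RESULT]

██·············              ┃                 
·█······███····              ┃                 
···········█···              ┃                 
█·······█·█····              ┃                 
··█······█·····              ┃                 
·█·█···········              ┃                 
━━━━━━━━━━━━━━━━━━━━━━━━━━━━━┛                 
                                               
                                               
                                               
                                               
                                               
━━━━━━━━━━━━━━━━━━━━━━━━┓                      
oxTree                  ┃                      
────────────────────────┨                      
po/                     ┃                      
types.yaml              ┃                      
worker.html             ┃                      
test.yaml               ┃                      
client.html             ┃                      
config/                 ┃                      
] assets/               ┃                      
[ ] server.html         ┃                      


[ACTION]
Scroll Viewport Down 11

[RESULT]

█·······█·█····              ┃                 
··█······█·····              ┃                 
·█·█···········              ┃                 
━━━━━━━━━━━━━━━━━━━━━━━━━━━━━┛                 
                                               
                                               
                                               
                                               
                                               
━━━━━━━━━━━━━━━━━━━━━━━━┓                      
oxTree                  ┃                      
────────────────────────┨                      
po/                     ┃                      
types.yaml              ┃                      
worker.html             ┃                      
test.yaml               ┃                      
client.html             ┃                      
config/                 ┃                      
] assets/               ┃                      
[ ] server.html         ┃                      
[ ] config.py           ┃                      
] views/                ┃                      
━━━━━━━━━━━━━━━━━━━━━━━━┛                      


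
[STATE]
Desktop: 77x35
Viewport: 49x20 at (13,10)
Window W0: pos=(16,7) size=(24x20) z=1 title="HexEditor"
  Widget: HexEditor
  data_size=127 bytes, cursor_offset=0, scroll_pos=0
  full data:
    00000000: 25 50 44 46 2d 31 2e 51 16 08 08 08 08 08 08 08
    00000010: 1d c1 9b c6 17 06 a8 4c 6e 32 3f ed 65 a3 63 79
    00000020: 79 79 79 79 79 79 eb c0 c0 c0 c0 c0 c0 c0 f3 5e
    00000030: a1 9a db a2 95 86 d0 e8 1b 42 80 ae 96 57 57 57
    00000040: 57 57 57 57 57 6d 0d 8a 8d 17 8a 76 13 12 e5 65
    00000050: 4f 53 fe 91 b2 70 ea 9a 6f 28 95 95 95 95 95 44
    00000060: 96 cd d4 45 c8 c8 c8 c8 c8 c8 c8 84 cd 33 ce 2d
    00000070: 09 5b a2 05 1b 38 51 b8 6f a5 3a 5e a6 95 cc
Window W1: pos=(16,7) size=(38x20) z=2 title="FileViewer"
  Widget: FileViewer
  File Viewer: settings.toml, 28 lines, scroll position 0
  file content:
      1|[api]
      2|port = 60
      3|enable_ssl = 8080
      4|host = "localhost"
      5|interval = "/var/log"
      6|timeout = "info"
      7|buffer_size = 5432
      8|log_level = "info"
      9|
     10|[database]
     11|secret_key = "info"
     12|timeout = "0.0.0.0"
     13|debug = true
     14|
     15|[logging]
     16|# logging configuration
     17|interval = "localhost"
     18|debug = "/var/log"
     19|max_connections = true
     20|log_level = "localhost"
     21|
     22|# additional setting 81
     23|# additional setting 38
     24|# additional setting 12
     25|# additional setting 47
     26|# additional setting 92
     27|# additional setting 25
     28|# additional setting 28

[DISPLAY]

   ┃[api]                              ▲┃        
   ┃port = 60                          █┃        
   ┃enable_ssl = 8080                  ░┃        
   ┃host = "localhost"                 ░┃        
   ┃interval = "/var/log"              ░┃        
   ┃timeout = "info"                   ░┃        
   ┃buffer_size = 5432                 ░┃        
   ┃log_level = "info"                 ░┃        
   ┃                                   ░┃        
   ┃[database]                         ░┃        
   ┃secret_key = "info"                ░┃        
   ┃timeout = "0.0.0.0"                ░┃        
   ┃debug = true                       ░┃        
   ┃                                   ░┃        
   ┃[logging]                          ░┃        
   ┃# logging configuration            ▼┃        
   ┗━━━━━━━━━━━━━━━━━━━━━━━━━━━━━━━━━━━━┛        
                                                 
                                                 
                                                 


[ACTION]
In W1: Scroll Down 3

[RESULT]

   ┃host = "localhost"                 ▲┃        
   ┃interval = "/var/log"              ░┃        
   ┃timeout = "info"                   ░┃        
   ┃buffer_size = 5432                 ░┃        
   ┃log_level = "info"                 █┃        
   ┃                                   ░┃        
   ┃[database]                         ░┃        
   ┃secret_key = "info"                ░┃        
   ┃timeout = "0.0.0.0"                ░┃        
   ┃debug = true                       ░┃        
   ┃                                   ░┃        
   ┃[logging]                          ░┃        
   ┃# logging configuration            ░┃        
   ┃interval = "localhost"             ░┃        
   ┃debug = "/var/log"                 ░┃        
   ┃max_connections = true             ▼┃        
   ┗━━━━━━━━━━━━━━━━━━━━━━━━━━━━━━━━━━━━┛        
                                                 
                                                 
                                                 


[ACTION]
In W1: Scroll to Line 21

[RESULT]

   ┃debug = true                       ▲┃        
   ┃                                   ░┃        
   ┃[logging]                          ░┃        
   ┃# logging configuration            ░┃        
   ┃interval = "localhost"             ░┃        
   ┃debug = "/var/log"                 ░┃        
   ┃max_connections = true             ░┃        
   ┃log_level = "localhost"            ░┃        
   ┃                                   ░┃        
   ┃# additional setting 81            ░┃        
   ┃# additional setting 38            ░┃        
   ┃# additional setting 12            ░┃        
   ┃# additional setting 47            ░┃        
   ┃# additional setting 92            ░┃        
   ┃# additional setting 25            █┃        
   ┃# additional setting 28            ▼┃        
   ┗━━━━━━━━━━━━━━━━━━━━━━━━━━━━━━━━━━━━┛        
                                                 
                                                 
                                                 


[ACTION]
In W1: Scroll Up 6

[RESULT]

   ┃buffer_size = 5432                 ▲┃        
   ┃log_level = "info"                 ░┃        
   ┃                                   ░┃        
   ┃[database]                         ░┃        
   ┃secret_key = "info"                ░┃        
   ┃timeout = "0.0.0.0"                ░┃        
   ┃debug = true                       ░┃        
   ┃                                   ░┃        
   ┃[logging]                          █┃        
   ┃# logging configuration            ░┃        
   ┃interval = "localhost"             ░┃        
   ┃debug = "/var/log"                 ░┃        
   ┃max_connections = true             ░┃        
   ┃log_level = "localhost"            ░┃        
   ┃                                   ░┃        
   ┃# additional setting 81            ▼┃        
   ┗━━━━━━━━━━━━━━━━━━━━━━━━━━━━━━━━━━━━┛        
                                                 
                                                 
                                                 


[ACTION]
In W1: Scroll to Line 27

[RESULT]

   ┃debug = true                       ▲┃        
   ┃                                   ░┃        
   ┃[logging]                          ░┃        
   ┃# logging configuration            ░┃        
   ┃interval = "localhost"             ░┃        
   ┃debug = "/var/log"                 ░┃        
   ┃max_connections = true             ░┃        
   ┃log_level = "localhost"            ░┃        
   ┃                                   ░┃        
   ┃# additional setting 81            ░┃        
   ┃# additional setting 38            ░┃        
   ┃# additional setting 12            ░┃        
   ┃# additional setting 47            ░┃        
   ┃# additional setting 92            ░┃        
   ┃# additional setting 25            █┃        
   ┃# additional setting 28            ▼┃        
   ┗━━━━━━━━━━━━━━━━━━━━━━━━━━━━━━━━━━━━┛        
                                                 
                                                 
                                                 


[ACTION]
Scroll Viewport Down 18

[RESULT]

   ┃debug = "/var/log"                 ░┃        
   ┃max_connections = true             ░┃        
   ┃log_level = "localhost"            ░┃        
   ┃                                   ░┃        
   ┃# additional setting 81            ░┃        
   ┃# additional setting 38            ░┃        
   ┃# additional setting 12            ░┃        
   ┃# additional setting 47            ░┃        
   ┃# additional setting 92            ░┃        
   ┃# additional setting 25            █┃        
   ┃# additional setting 28            ▼┃        
   ┗━━━━━━━━━━━━━━━━━━━━━━━━━━━━━━━━━━━━┛        
                                                 
                                                 
                                                 
                                                 
                                                 
                                                 
                                                 
                                                 


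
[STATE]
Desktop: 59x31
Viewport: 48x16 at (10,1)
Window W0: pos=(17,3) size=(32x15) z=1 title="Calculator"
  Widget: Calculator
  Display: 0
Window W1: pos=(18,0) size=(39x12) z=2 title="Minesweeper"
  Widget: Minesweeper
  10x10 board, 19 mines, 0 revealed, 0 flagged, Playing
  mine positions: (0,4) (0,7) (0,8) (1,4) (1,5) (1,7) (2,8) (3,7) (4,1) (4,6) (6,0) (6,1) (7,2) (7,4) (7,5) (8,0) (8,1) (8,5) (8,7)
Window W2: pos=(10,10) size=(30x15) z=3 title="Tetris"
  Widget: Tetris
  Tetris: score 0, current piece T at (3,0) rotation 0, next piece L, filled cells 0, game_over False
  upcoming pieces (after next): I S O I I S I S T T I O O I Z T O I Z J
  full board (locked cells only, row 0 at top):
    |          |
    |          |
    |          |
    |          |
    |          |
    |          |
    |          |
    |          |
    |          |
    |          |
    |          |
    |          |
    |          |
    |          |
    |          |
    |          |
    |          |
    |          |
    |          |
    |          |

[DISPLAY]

        ┃ Minesweeper                         ┃ 
        ┠─────────────────────────────────────┨ 
       ┏┃■■■■■■■■■■                           ┃ 
       ┃┃■■■■■■■■■■                           ┃ 
       ┠┃■■■■■■■■■■                           ┃ 
       ┃┃■■■■■■■■■■                           ┃ 
       ┃┃■■■■■■■■■■                           ┃ 
       ┃┃■■■■■■■■■■                           ┃ 
       ┃┃■■■■■■■■■■                           ┃ 
┏━━━━━━━━━━━━━━━━━━━━━━━━━━━━┓                ┃ 
┃ Tetris                     ┃━━━━━━━━━━━━━━━━┛ 
┠────────────────────────────┨        ┃         
┃          │Next:            ┃        ┃         
┃          │  ▒              ┃        ┃         
┃          │▒▒▒              ┃        ┃         
┃          │                 ┃        ┃         


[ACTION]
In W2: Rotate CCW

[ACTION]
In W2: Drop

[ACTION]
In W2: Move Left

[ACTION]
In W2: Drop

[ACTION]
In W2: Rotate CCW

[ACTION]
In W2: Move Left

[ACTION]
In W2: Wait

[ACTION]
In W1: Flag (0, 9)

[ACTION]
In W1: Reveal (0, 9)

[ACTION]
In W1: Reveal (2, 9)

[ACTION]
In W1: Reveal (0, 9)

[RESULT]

        ┃ Minesweeper                         ┃ 
        ┠─────────────────────────────────────┨ 
       ┏┃■■■■■■■■■⚑                           ┃ 
       ┃┃■■■■■■■■■■                           ┃ 
       ┠┃■■■■■■■■■1                           ┃ 
       ┃┃■■■■■■■■■■                           ┃ 
       ┃┃■■■■■■■■■■                           ┃ 
       ┃┃■■■■■■■■■■                           ┃ 
       ┃┃■■■■■■■■■■                           ┃ 
┏━━━━━━━━━━━━━━━━━━━━━━━━━━━━┓                ┃ 
┃ Tetris                     ┃━━━━━━━━━━━━━━━━┛ 
┠────────────────────────────┨        ┃         
┃          │Next:            ┃        ┃         
┃          │  ▒              ┃        ┃         
┃          │▒▒▒              ┃        ┃         
┃          │                 ┃        ┃         


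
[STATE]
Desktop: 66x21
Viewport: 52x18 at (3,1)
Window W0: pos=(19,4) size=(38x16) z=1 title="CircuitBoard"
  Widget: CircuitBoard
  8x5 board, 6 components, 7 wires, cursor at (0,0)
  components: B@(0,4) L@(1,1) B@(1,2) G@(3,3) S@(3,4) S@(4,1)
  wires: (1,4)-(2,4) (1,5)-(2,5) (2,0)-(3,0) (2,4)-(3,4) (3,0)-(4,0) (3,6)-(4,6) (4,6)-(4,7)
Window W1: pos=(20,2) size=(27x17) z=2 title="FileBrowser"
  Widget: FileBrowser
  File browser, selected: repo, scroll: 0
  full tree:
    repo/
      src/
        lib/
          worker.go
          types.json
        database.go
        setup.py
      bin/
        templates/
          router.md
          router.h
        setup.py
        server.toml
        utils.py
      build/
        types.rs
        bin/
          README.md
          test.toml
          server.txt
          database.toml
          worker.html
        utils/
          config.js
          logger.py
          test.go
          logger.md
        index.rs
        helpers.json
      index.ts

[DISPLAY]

                                                    
                 ┏━━━━━━━━━━━━━━━━━━━━━━━━━┓        
                 ┃ FileBrowser             ┃        
                ┏┠─────────────────────────┨━━━━━━━━
                ┃┃> [-] repo/              ┃        
                ┠┃    [+] src/             ┃────────
                ┃┃    [+] bin/             ┃        
                ┃┃    [+] build/           ┃        
                ┃┃    index.ts             ┃        
                ┃┃                         ┃        
                ┃┃                         ┃        
                ┃┃                         ┃        
                ┃┃                         ┃        
                ┃┃                         ┃ ·      
                ┃┃                         ┃ │      
                ┃┃                         ┃ · ─ ·  
                ┃┃                         ┃        
                ┃┗━━━━━━━━━━━━━━━━━━━━━━━━━┛        


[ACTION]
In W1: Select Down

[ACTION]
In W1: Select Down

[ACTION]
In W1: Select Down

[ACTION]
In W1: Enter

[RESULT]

                                                    
                 ┏━━━━━━━━━━━━━━━━━━━━━━━━━┓        
                 ┃ FileBrowser             ┃        
                ┏┠─────────────────────────┨━━━━━━━━
                ┃┃  [-] repo/              ┃        
                ┠┃    [+] src/             ┃────────
                ┃┃    [+] bin/             ┃        
                ┃┃  > [-] build/           ┃        
                ┃┃      types.rs           ┃        
                ┃┃      [+] bin/           ┃        
                ┃┃      [+] utils/         ┃        
                ┃┃      index.rs           ┃        
                ┃┃      helpers.json       ┃        
                ┃┃    index.ts             ┃ ·      
                ┃┃                         ┃ │      
                ┃┃                         ┃ · ─ ·  
                ┃┃                         ┃        
                ┃┗━━━━━━━━━━━━━━━━━━━━━━━━━┛        


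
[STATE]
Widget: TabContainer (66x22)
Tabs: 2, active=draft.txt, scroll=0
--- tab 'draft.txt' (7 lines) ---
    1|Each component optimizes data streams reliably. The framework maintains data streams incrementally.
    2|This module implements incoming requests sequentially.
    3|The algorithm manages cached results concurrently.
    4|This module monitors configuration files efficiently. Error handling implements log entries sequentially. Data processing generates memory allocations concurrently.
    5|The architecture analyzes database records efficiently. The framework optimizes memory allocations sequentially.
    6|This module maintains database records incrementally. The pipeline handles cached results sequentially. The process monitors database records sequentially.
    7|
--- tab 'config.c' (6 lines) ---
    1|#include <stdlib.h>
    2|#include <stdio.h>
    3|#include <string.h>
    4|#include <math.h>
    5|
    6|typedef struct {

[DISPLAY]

[draft.txt]│ config.c                                             
──────────────────────────────────────────────────────────────────
Each component optimizes data streams reliably. The framework main
This module implements incoming requests sequentially.            
The algorithm manages cached results concurrently.                
This module monitors configuration files efficiently. Error handli
The architecture analyzes database records efficiently. The framew
This module maintains database records incrementally. The pipeline
                                                                  
                                                                  
                                                                  
                                                                  
                                                                  
                                                                  
                                                                  
                                                                  
                                                                  
                                                                  
                                                                  
                                                                  
                                                                  
                                                                  


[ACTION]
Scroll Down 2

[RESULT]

[draft.txt]│ config.c                                             
──────────────────────────────────────────────────────────────────
The algorithm manages cached results concurrently.                
This module monitors configuration files efficiently. Error handli
The architecture analyzes database records efficiently. The framew
This module maintains database records incrementally. The pipeline
                                                                  
                                                                  
                                                                  
                                                                  
                                                                  
                                                                  
                                                                  
                                                                  
                                                                  
                                                                  
                                                                  
                                                                  
                                                                  
                                                                  
                                                                  
                                                                  


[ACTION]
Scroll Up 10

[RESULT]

[draft.txt]│ config.c                                             
──────────────────────────────────────────────────────────────────
Each component optimizes data streams reliably. The framework main
This module implements incoming requests sequentially.            
The algorithm manages cached results concurrently.                
This module monitors configuration files efficiently. Error handli
The architecture analyzes database records efficiently. The framew
This module maintains database records incrementally. The pipeline
                                                                  
                                                                  
                                                                  
                                                                  
                                                                  
                                                                  
                                                                  
                                                                  
                                                                  
                                                                  
                                                                  
                                                                  
                                                                  
                                                                  


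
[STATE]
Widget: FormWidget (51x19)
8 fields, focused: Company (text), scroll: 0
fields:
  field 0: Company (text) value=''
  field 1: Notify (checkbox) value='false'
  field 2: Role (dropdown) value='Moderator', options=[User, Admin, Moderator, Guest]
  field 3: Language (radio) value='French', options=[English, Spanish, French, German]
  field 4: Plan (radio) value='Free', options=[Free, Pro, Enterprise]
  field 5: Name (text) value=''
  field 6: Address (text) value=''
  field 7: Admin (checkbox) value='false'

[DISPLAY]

> Company:    [                                   ]
  Notify:     [ ]                                  
  Role:       [Moderator                         ▼]
  Language:   ( ) English  ( ) Spanish  (●) French 
  Plan:       (●) Free  ( ) Pro  ( ) Enterprise    
  Name:       [                                   ]
  Address:    [                                   ]
  Admin:      [ ]                                  
                                                   
                                                   
                                                   
                                                   
                                                   
                                                   
                                                   
                                                   
                                                   
                                                   
                                                   


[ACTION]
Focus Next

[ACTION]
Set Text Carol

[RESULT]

  Company:    [                                   ]
> Notify:     [ ]                                  
  Role:       [Moderator                         ▼]
  Language:   ( ) English  ( ) Spanish  (●) French 
  Plan:       (●) Free  ( ) Pro  ( ) Enterprise    
  Name:       [                                   ]
  Address:    [                                   ]
  Admin:      [ ]                                  
                                                   
                                                   
                                                   
                                                   
                                                   
                                                   
                                                   
                                                   
                                                   
                                                   
                                                   


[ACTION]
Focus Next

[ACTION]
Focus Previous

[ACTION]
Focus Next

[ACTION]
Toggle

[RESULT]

  Company:    [                                   ]
  Notify:     [ ]                                  
> Role:       [Moderator                         ▼]
  Language:   ( ) English  ( ) Spanish  (●) French 
  Plan:       (●) Free  ( ) Pro  ( ) Enterprise    
  Name:       [                                   ]
  Address:    [                                   ]
  Admin:      [ ]                                  
                                                   
                                                   
                                                   
                                                   
                                                   
                                                   
                                                   
                                                   
                                                   
                                                   
                                                   


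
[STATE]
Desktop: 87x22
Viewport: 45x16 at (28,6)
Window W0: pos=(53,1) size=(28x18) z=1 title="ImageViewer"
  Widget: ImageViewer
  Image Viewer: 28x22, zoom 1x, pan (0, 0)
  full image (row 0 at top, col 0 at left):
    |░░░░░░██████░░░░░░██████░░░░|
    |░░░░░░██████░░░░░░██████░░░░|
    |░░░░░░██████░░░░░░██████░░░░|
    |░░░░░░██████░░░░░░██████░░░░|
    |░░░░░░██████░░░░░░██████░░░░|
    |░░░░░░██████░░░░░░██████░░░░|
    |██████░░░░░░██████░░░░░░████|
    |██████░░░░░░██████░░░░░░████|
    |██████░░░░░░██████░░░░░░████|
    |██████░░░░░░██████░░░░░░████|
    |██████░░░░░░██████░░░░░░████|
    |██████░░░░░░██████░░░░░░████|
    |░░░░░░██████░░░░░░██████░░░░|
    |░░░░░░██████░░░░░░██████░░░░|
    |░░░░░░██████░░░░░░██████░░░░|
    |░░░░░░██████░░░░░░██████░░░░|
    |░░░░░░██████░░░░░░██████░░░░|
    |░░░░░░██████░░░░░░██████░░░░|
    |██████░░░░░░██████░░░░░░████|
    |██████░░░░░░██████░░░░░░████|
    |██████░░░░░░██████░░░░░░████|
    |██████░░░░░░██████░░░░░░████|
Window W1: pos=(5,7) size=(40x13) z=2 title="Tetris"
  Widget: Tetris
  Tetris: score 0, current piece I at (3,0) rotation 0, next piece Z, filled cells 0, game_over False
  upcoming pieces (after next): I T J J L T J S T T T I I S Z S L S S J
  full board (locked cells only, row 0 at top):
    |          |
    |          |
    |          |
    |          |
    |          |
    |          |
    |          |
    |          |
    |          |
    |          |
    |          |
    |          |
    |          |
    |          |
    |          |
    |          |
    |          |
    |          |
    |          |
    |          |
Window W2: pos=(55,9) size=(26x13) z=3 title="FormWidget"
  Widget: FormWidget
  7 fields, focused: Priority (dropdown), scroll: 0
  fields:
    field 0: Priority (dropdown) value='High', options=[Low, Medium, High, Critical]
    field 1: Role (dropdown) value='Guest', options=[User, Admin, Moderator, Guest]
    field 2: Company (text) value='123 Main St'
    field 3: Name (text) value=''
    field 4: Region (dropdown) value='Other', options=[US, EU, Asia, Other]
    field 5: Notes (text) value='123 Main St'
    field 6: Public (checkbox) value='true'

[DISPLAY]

                         ┃░░░░░░██████░░░░░░█
━━━━━━━━━━━━━━━━┓        ┃░░░░░░██████░░░░░░█
                ┃        ┃░░░░░░██████░░░░░░█
────────────────┨        ┃░┏━━━━━━━━━━━━━━━━━
                ┃        ┃█┃ FormWidget      
                ┃        ┃█┠─────────────────
                ┃        ┃█┃> Priority:   [Hi
                ┃        ┃█┃  Role:       [Gu
                ┃        ┃█┃  Company:    [12
                ┃        ┃█┃  Name:       [  
                ┃        ┃░┃  Region:     [Ot
                ┃        ┃░┃  Notes:      [12
                ┃        ┗━┃  Public:     [x]
━━━━━━━━━━━━━━━━┛          ┃                 
                           ┃                 
                           ┗━━━━━━━━━━━━━━━━━


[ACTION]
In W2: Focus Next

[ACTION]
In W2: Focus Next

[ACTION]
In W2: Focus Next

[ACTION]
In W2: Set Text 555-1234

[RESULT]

                         ┃░░░░░░██████░░░░░░█
━━━━━━━━━━━━━━━━┓        ┃░░░░░░██████░░░░░░█
                ┃        ┃░░░░░░██████░░░░░░█
────────────────┨        ┃░┏━━━━━━━━━━━━━━━━━
                ┃        ┃█┃ FormWidget      
                ┃        ┃█┠─────────────────
                ┃        ┃█┃  Priority:   [Hi
                ┃        ┃█┃  Role:       [Gu
                ┃        ┃█┃  Company:    [12
                ┃        ┃█┃> Name:       [55
                ┃        ┃░┃  Region:     [Ot
                ┃        ┃░┃  Notes:      [12
                ┃        ┗━┃  Public:     [x]
━━━━━━━━━━━━━━━━┛          ┃                 
                           ┃                 
                           ┗━━━━━━━━━━━━━━━━━


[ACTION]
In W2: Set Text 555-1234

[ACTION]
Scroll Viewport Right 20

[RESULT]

           ┃░░░░░░██████░░░░░░██████░░┃      
━━┓        ┃░░░░░░██████░░░░░░██████░░┃      
  ┃        ┃░░░░░░██████░░░░░░██████░░┃      
──┨        ┃░┏━━━━━━━━━━━━━━━━━━━━━━━━┓      
  ┃        ┃█┃ FormWidget             ┃      
  ┃        ┃█┠────────────────────────┨      
  ┃        ┃█┃  Priority:   [High   ▼]┃      
  ┃        ┃█┃  Role:       [Guest  ▼]┃      
  ┃        ┃█┃  Company:    [123 Main]┃      
  ┃        ┃█┃> Name:       [555-1234]┃      
  ┃        ┃░┃  Region:     [Other  ▼]┃      
  ┃        ┃░┃  Notes:      [123 Main]┃      
  ┃        ┗━┃  Public:     [x]       ┃      
━━┛          ┃                        ┃      
             ┃                        ┃      
             ┗━━━━━━━━━━━━━━━━━━━━━━━━┛      
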